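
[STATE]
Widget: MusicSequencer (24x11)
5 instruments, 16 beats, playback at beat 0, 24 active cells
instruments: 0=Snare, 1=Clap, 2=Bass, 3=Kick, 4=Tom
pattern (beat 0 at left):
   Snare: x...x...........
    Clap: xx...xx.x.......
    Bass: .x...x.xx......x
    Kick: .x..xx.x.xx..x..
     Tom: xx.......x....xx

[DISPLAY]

      ▼123456789012345  
 Snare█···█···········  
  Clap██···██·█·······  
  Bass·█···█·██······█  
  Kick·█··██·█·██··█··  
   Tom██·······█····██  
                        
                        
                        
                        
                        


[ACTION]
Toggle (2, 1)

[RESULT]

      ▼123456789012345  
 Snare█···█···········  
  Clap██···██·█·······  
  Bass·····█·██······█  
  Kick·█··██·█·██··█··  
   Tom██·······█····██  
                        
                        
                        
                        
                        


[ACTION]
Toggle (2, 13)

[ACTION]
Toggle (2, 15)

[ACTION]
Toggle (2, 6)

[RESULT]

      ▼123456789012345  
 Snare█···█···········  
  Clap██···██·█·······  
  Bass·····████····█··  
  Kick·█··██·█·██··█··  
   Tom██·······█····██  
                        
                        
                        
                        
                        


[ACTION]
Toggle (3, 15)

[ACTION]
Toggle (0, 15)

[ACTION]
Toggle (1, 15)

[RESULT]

      ▼123456789012345  
 Snare█···█··········█  
  Clap██···██·█······█  
  Bass·····████····█··  
  Kick·█··██·█·██··█·█  
   Tom██·······█····██  
                        
                        
                        
                        
                        


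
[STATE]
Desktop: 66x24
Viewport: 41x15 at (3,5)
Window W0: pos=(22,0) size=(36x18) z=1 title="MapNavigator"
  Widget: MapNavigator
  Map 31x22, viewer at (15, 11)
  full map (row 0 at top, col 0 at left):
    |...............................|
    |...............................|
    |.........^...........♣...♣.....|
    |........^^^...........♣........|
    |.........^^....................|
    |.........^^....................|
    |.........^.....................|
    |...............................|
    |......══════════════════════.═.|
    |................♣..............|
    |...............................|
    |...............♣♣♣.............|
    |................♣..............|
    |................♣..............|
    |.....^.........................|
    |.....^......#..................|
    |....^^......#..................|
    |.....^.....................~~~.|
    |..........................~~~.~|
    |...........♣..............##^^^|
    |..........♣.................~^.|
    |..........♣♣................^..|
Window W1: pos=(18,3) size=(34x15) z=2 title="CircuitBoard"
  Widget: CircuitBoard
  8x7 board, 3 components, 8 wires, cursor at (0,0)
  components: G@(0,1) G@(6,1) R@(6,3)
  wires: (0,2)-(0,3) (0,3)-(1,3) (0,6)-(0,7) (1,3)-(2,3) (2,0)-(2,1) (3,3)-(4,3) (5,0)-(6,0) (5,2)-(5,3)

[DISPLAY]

               ┠─────────────────────────
               ┃   0 1 2 3 4 5 6 7       
               ┃0  [.]  G   · ─ ·        
               ┃                │        
               ┃1               ·        
               ┃                │        
               ┃2   · ─ ·       ·        
               ┃                         
               ┃3               ·        
               ┃                │        
               ┃4               ·        
               ┃                         
               ┗━━━━━━━━━━━━━━━━━━━━━━━━━
                                         
                                         


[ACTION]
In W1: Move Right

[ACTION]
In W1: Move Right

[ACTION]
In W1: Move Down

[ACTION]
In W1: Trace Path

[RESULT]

               ┠─────────────────────────
               ┃   0 1 2 3 4 5 6 7       
               ┃0       G   · ─ ·        
               ┃                │        
               ┃1          [.]  ·        
               ┃                │        
               ┃2   · ─ ·       ·        
               ┃                         
               ┃3               ·        
               ┃                │        
               ┃4               ·        
               ┃                         
               ┗━━━━━━━━━━━━━━━━━━━━━━━━━
                                         
                                         


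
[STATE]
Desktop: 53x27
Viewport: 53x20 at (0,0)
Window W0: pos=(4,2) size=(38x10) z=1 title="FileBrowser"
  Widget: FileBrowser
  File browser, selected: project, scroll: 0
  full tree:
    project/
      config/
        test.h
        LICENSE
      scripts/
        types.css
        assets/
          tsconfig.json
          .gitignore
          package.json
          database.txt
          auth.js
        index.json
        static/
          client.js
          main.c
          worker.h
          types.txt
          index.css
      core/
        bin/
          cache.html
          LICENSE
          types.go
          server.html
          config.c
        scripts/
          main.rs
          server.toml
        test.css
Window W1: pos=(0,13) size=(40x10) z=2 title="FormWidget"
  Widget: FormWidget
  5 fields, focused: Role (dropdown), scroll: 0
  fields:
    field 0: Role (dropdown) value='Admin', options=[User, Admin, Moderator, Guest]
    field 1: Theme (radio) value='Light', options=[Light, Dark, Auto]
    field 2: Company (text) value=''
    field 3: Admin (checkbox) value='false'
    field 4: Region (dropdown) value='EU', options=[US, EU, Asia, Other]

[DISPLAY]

                                                     
                                                     
    ┏━━━━━━━━━━━━━━━━━━━━━━━━━━━━━━━━━━━━┓           
    ┃ FileBrowser                        ┃           
    ┠────────────────────────────────────┨           
    ┃> [-] project/                      ┃           
    ┃    [+] config/                     ┃           
    ┃    [+] scripts/                    ┃           
    ┃    [+] core/                       ┃           
    ┃                                    ┃           
    ┃                                    ┃           
    ┗━━━━━━━━━━━━━━━━━━━━━━━━━━━━━━━━━━━━┛           
                                                     
┏━━━━━━━━━━━━━━━━━━━━━━━━━━━━━━━━━━━━━━┓             
┃ FormWidget                           ┃             
┠──────────────────────────────────────┨             
┃> Role:       [Admin                ▼]┃             
┃  Theme:      (●) Light  ( ) Dark  ( )┃             
┃  Company:    [                      ]┃             
┃  Admin:      [ ]                     ┃             


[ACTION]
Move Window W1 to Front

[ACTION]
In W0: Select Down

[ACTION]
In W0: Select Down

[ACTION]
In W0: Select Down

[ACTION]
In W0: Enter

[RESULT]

                                                     
                                                     
    ┏━━━━━━━━━━━━━━━━━━━━━━━━━━━━━━━━━━━━┓           
    ┃ FileBrowser                        ┃           
    ┠────────────────────────────────────┨           
    ┃  [-] project/                      ┃           
    ┃    [+] config/                     ┃           
    ┃    [+] scripts/                    ┃           
    ┃  > [-] core/                       ┃           
    ┃      [+] bin/                      ┃           
    ┃      [+] scripts/                  ┃           
    ┗━━━━━━━━━━━━━━━━━━━━━━━━━━━━━━━━━━━━┛           
                                                     
┏━━━━━━━━━━━━━━━━━━━━━━━━━━━━━━━━━━━━━━┓             
┃ FormWidget                           ┃             
┠──────────────────────────────────────┨             
┃> Role:       [Admin                ▼]┃             
┃  Theme:      (●) Light  ( ) Dark  ( )┃             
┃  Company:    [                      ]┃             
┃  Admin:      [ ]                     ┃             


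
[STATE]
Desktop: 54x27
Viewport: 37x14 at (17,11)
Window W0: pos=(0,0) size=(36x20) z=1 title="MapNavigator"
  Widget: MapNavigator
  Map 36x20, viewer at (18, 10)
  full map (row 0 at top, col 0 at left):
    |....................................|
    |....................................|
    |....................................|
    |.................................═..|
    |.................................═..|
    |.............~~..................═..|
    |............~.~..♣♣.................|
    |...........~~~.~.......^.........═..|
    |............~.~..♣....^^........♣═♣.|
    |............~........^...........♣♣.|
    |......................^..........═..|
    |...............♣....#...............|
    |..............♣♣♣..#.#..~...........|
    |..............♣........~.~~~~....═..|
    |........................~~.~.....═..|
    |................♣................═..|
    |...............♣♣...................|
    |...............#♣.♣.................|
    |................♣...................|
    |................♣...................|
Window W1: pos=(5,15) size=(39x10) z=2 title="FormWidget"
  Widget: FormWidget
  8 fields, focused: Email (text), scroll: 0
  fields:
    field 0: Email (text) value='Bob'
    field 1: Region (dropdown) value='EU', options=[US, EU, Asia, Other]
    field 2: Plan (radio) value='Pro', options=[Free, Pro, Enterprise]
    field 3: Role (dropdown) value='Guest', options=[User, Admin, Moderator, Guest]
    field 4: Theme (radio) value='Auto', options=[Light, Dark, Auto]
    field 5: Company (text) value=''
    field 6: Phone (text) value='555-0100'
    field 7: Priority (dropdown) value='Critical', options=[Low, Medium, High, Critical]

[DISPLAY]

.@...^..........═.┃                  
...#..............┃                  
..#.#..~..........┃                  
......~.~~~~....═.┃                  
━━━━━━━━━━━━━━━━━━━━━━━━━━┓          
                          ┃          
──────────────────────────┨          
   [Bob                  ]┃          
   [EU                  ▼]┃          
   ( ) Free  (●) Pro  ( ) ┃          
   [Guest               ▼]┃          
   ( ) Light  ( ) Dark  (●┃          
   [                     ]┃          
━━━━━━━━━━━━━━━━━━━━━━━━━━┛          


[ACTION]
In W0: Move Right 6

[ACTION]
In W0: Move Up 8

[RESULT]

.@...........     ┃                  
..........═..     ┃                  
..........═..     ┃                  
..........═..     ┃                  
━━━━━━━━━━━━━━━━━━━━━━━━━━┓          
                          ┃          
──────────────────────────┨          
   [Bob                  ]┃          
   [EU                  ▼]┃          
   ( ) Free  (●) Pro  ( ) ┃          
   [Guest               ▼]┃          
   ( ) Light  ( ) Dark  (●┃          
   [                     ]┃          
━━━━━━━━━━━━━━━━━━━━━━━━━━┛          


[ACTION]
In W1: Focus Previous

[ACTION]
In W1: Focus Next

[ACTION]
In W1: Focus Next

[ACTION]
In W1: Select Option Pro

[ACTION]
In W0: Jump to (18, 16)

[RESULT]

.@................┃                  
.♣................┃                  
..................┃                  
..................┃                  
━━━━━━━━━━━━━━━━━━━━━━━━━━┓          
                          ┃          
──────────────────────────┨          
   [Bob                  ]┃          
   [EU                  ▼]┃          
   ( ) Free  (●) Pro  ( ) ┃          
   [Guest               ▼]┃          
   ( ) Light  ( ) Dark  (●┃          
   [                     ]┃          
━━━━━━━━━━━━━━━━━━━━━━━━━━┛          


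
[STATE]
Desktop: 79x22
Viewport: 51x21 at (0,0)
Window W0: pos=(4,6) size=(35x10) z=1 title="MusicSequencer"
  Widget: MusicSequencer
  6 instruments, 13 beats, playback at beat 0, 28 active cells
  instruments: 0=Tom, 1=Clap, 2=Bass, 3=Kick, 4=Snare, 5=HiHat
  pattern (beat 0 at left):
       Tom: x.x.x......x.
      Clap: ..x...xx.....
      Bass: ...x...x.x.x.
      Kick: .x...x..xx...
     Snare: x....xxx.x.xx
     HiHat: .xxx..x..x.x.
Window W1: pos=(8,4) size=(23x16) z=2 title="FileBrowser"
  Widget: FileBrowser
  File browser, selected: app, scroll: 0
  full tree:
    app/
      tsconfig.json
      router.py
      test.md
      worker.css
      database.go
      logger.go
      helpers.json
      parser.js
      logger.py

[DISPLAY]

                                                   
                                                   
                                                   
                                                   
        ┏━━━━━━━━━━━━━━━━━━━━━┓                    
        ┃ FileBrowser         ┃                    
    ┏━━━┠─────────────────────┨━━━━━━━┓            
    ┃ Mu┃> [-] app/           ┃       ┃            
    ┠───┃    tsconfig.json    ┃───────┨            
    ┃   ┃    router.py        ┃       ┃            
    ┃   ┃    test.md          ┃       ┃            
    ┃  C┃    worker.css       ┃       ┃            
    ┃  B┃    database.go      ┃       ┃            
    ┃  K┃    logger.go        ┃       ┃            
    ┃ Sn┃    helpers.json     ┃       ┃            
    ┗━━━┃    parser.js        ┃━━━━━━━┛            
        ┃    logger.py        ┃                    
        ┃                     ┃                    
        ┃                     ┃                    
        ┗━━━━━━━━━━━━━━━━━━━━━┛                    
                                                   


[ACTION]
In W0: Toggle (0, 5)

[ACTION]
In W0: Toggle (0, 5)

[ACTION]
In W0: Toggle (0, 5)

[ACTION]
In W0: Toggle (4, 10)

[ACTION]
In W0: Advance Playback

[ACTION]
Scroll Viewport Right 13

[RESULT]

                                                   
                                                   
                                                   
                                                   
━━━━━━━━━━━━━━━━━┓                                 
eBrowser         ┃                                 
─────────────────┨━━━━━━━┓                         
] app/           ┃       ┃                         
tsconfig.json    ┃───────┨                         
router.py        ┃       ┃                         
test.md          ┃       ┃                         
worker.css       ┃       ┃                         
database.go      ┃       ┃                         
logger.go        ┃       ┃                         
helpers.json     ┃       ┃                         
parser.js        ┃━━━━━━━┛                         
logger.py        ┃                                 
                 ┃                                 
                 ┃                                 
━━━━━━━━━━━━━━━━━┛                                 
                                                   


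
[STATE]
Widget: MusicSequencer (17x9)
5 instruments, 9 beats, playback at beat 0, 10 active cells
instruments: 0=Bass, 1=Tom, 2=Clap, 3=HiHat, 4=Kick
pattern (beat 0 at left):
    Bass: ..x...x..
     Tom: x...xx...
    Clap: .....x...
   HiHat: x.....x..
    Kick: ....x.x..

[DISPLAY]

      ▼12345678  
  Bass··█···█··  
   Tom█···██···  
  Clap·····█···  
 HiHat█·····█··  
  Kick····█·█··  
                 
                 
                 


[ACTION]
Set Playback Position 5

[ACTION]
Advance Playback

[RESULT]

      012345▼78  
  Bass··█···█··  
   Tom█···██···  
  Clap·····█···  
 HiHat█·····█··  
  Kick····█·█··  
                 
                 
                 


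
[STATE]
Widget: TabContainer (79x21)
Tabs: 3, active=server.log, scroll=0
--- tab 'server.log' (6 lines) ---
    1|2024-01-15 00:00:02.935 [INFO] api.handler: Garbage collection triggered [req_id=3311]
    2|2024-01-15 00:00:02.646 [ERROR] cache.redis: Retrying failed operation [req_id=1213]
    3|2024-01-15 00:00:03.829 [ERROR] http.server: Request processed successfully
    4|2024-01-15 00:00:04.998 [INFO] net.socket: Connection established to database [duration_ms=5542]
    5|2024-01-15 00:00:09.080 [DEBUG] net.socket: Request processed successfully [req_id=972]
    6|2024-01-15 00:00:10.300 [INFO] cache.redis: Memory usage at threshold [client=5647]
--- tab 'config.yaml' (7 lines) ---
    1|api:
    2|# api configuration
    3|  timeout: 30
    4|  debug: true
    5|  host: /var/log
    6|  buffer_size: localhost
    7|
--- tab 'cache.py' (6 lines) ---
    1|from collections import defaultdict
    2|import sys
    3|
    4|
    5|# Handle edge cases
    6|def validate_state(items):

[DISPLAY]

[server.log]│ config.yaml │ cache.py                                           
───────────────────────────────────────────────────────────────────────────────
2024-01-15 00:00:02.935 [INFO] api.handler: Garbage collection triggered [req_i
2024-01-15 00:00:02.646 [ERROR] cache.redis: Retrying failed operation [req_id=
2024-01-15 00:00:03.829 [ERROR] http.server: Request processed successfully    
2024-01-15 00:00:04.998 [INFO] net.socket: Connection established to database [
2024-01-15 00:00:09.080 [DEBUG] net.socket: Request processed successfully [req
2024-01-15 00:00:10.300 [INFO] cache.redis: Memory usage at threshold [client=5
                                                                               
                                                                               
                                                                               
                                                                               
                                                                               
                                                                               
                                                                               
                                                                               
                                                                               
                                                                               
                                                                               
                                                                               
                                                                               


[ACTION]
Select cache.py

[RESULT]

 server.log │ config.yaml │[cache.py]                                          
───────────────────────────────────────────────────────────────────────────────
from collections import defaultdict                                            
import sys                                                                     
                                                                               
                                                                               
# Handle edge cases                                                            
def validate_state(items):                                                     
                                                                               
                                                                               
                                                                               
                                                                               
                                                                               
                                                                               
                                                                               
                                                                               
                                                                               
                                                                               
                                                                               
                                                                               
                                                                               


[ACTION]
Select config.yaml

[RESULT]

 server.log │[config.yaml]│ cache.py                                           
───────────────────────────────────────────────────────────────────────────────
api:                                                                           
# api configuration                                                            
  timeout: 30                                                                  
  debug: true                                                                  
  host: /var/log                                                               
  buffer_size: localhost                                                       
                                                                               
                                                                               
                                                                               
                                                                               
                                                                               
                                                                               
                                                                               
                                                                               
                                                                               
                                                                               
                                                                               
                                                                               
                                                                               


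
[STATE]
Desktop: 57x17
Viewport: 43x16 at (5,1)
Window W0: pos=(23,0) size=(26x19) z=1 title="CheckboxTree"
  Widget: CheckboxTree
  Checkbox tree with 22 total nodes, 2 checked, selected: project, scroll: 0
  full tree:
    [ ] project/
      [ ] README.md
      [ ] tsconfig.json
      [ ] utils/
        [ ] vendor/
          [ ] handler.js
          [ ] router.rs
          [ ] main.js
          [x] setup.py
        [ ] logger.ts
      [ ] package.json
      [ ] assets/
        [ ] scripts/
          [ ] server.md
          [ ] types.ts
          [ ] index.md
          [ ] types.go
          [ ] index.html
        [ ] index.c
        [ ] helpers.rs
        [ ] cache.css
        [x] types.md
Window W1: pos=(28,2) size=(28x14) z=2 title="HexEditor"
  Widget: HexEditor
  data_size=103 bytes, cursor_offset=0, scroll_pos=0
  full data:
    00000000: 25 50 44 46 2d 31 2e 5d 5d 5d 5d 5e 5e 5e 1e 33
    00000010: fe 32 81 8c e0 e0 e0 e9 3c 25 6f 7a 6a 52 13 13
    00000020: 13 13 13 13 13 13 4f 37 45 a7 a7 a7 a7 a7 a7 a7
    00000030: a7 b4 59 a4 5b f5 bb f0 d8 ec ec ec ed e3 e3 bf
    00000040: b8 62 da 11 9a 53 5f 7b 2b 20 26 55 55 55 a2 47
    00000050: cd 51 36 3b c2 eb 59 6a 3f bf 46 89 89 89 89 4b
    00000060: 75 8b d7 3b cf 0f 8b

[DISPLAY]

                  ┃ CheckboxTree           
                  ┠────┏━━━━━━━━━━━━━━━━━━━
                  ┃>[-]┃ HexEditor         
                  ┃   [┠───────────────────
                  ┃   [┃00000000  25 50 44 
                  ┃   [┃00000010  fe 32 81 
                  ┃    ┃00000020  13 13 13 
                  ┃    ┃00000030  a7 b4 59 
                  ┃    ┃00000040  b8 62 da 
                  ┃    ┃00000050  cd 51 36 
                  ┃    ┃00000060  75 8b d7 
                  ┃    ┃                   
                  ┃   [┃                   
                  ┃   [┃                   
                  ┃    ┗━━━━━━━━━━━━━━━━━━━
                  ┃       [ ] server.md    


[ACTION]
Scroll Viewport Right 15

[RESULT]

         ┃ CheckboxTree           ┃        
         ┠────┏━━━━━━━━━━━━━━━━━━━━━━━━━━┓ 
         ┃>[-]┃ HexEditor                ┃ 
         ┃   [┠──────────────────────────┨ 
         ┃   [┃00000000  25 50 44 46 2d 3┃ 
         ┃   [┃00000010  fe 32 81 8c e0 e┃ 
         ┃    ┃00000020  13 13 13 13 13 1┃ 
         ┃    ┃00000030  a7 b4 59 a4 5b f┃ 
         ┃    ┃00000040  b8 62 da 11 9a 5┃ 
         ┃    ┃00000050  cd 51 36 3b c2 e┃ 
         ┃    ┃00000060  75 8b d7 3b cf 0┃ 
         ┃    ┃                          ┃ 
         ┃   [┃                          ┃ 
         ┃   [┃                          ┃ 
         ┃    ┗━━━━━━━━━━━━━━━━━━━━━━━━━━┛ 
         ┃       [ ] server.md    ┃        


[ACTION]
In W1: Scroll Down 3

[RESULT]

         ┃ CheckboxTree           ┃        
         ┠────┏━━━━━━━━━━━━━━━━━━━━━━━━━━┓ 
         ┃>[-]┃ HexEditor                ┃ 
         ┃   [┠──────────────────────────┨ 
         ┃   [┃00000030  a7 b4 59 a4 5b f┃ 
         ┃   [┃00000040  b8 62 da 11 9a 5┃ 
         ┃    ┃00000050  cd 51 36 3b c2 e┃ 
         ┃    ┃00000060  75 8b d7 3b cf 0┃ 
         ┃    ┃                          ┃ 
         ┃    ┃                          ┃ 
         ┃    ┃                          ┃ 
         ┃    ┃                          ┃ 
         ┃   [┃                          ┃ 
         ┃   [┃                          ┃ 
         ┃    ┗━━━━━━━━━━━━━━━━━━━━━━━━━━┛ 
         ┃       [ ] server.md    ┃        


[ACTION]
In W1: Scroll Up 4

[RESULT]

         ┃ CheckboxTree           ┃        
         ┠────┏━━━━━━━━━━━━━━━━━━━━━━━━━━┓ 
         ┃>[-]┃ HexEditor                ┃ 
         ┃   [┠──────────────────────────┨ 
         ┃   [┃00000000  25 50 44 46 2d 3┃ 
         ┃   [┃00000010  fe 32 81 8c e0 e┃ 
         ┃    ┃00000020  13 13 13 13 13 1┃ 
         ┃    ┃00000030  a7 b4 59 a4 5b f┃ 
         ┃    ┃00000040  b8 62 da 11 9a 5┃ 
         ┃    ┃00000050  cd 51 36 3b c2 e┃ 
         ┃    ┃00000060  75 8b d7 3b cf 0┃ 
         ┃    ┃                          ┃ 
         ┃   [┃                          ┃ 
         ┃   [┃                          ┃ 
         ┃    ┗━━━━━━━━━━━━━━━━━━━━━━━━━━┛ 
         ┃       [ ] server.md    ┃        


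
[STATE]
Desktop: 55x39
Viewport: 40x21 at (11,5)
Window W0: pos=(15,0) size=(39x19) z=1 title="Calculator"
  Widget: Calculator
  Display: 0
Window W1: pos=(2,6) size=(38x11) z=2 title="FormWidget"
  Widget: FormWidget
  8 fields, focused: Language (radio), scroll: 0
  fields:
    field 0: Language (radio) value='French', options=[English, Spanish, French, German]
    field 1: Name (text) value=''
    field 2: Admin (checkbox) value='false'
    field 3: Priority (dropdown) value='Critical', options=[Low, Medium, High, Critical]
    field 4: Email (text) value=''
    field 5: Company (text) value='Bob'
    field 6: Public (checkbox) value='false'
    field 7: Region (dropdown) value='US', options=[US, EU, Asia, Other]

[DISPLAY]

    ┃│ 7 │ 8 │ 9 │ ÷ │                  
━━━━━━━━━━━━━━━━━━━━━━━━━━━━┓           
get                         ┃           
────────────────────────────┨           
ge:   ( ) English  ( ) Spani┃           
      [                    ]┃           
      [ ]                   ┃           
ty:   [Critical           ▼]┃           
      [                    ]┃           
y:    [Bob                 ]┃           
:     [ ]                   ┃           
━━━━━━━━━━━━━━━━━━━━━━━━━━━━┛           
    ┃                                   
    ┗━━━━━━━━━━━━━━━━━━━━━━━━━━━━━━━━━━━
                                        
                                        
                                        
                                        
                                        
                                        
                                        


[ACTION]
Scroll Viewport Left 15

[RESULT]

               ┃│ 7 │ 8 │ 9 │ ÷ │       
  ┏━━━━━━━━━━━━━━━━━━━━━━━━━━━━━━━━━━━━┓
  ┃ FormWidget                         ┃
  ┠────────────────────────────────────┨
  ┃> Language:   ( ) English  ( ) Spani┃
  ┃  Name:       [                    ]┃
  ┃  Admin:      [ ]                   ┃
  ┃  Priority:   [Critical           ▼]┃
  ┃  Email:      [                    ]┃
  ┃  Company:    [Bob                 ]┃
  ┃  Public:     [ ]                   ┃
  ┗━━━━━━━━━━━━━━━━━━━━━━━━━━━━━━━━━━━━┛
               ┃                        
               ┗━━━━━━━━━━━━━━━━━━━━━━━━
                                        
                                        
                                        
                                        
                                        
                                        
                                        


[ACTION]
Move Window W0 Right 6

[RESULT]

                ┃│ 7 │ 8 │ 9 │ ÷ │      
  ┏━━━━━━━━━━━━━━━━━━━━━━━━━━━━━━━━━━━━┓
  ┃ FormWidget                         ┃
  ┠────────────────────────────────────┨
  ┃> Language:   ( ) English  ( ) Spani┃
  ┃  Name:       [                    ]┃
  ┃  Admin:      [ ]                   ┃
  ┃  Priority:   [Critical           ▼]┃
  ┃  Email:      [                    ]┃
  ┃  Company:    [Bob                 ]┃
  ┃  Public:     [ ]                   ┃
  ┗━━━━━━━━━━━━━━━━━━━━━━━━━━━━━━━━━━━━┛
                ┃                       
                ┗━━━━━━━━━━━━━━━━━━━━━━━
                                        
                                        
                                        
                                        
                                        
                                        
                                        


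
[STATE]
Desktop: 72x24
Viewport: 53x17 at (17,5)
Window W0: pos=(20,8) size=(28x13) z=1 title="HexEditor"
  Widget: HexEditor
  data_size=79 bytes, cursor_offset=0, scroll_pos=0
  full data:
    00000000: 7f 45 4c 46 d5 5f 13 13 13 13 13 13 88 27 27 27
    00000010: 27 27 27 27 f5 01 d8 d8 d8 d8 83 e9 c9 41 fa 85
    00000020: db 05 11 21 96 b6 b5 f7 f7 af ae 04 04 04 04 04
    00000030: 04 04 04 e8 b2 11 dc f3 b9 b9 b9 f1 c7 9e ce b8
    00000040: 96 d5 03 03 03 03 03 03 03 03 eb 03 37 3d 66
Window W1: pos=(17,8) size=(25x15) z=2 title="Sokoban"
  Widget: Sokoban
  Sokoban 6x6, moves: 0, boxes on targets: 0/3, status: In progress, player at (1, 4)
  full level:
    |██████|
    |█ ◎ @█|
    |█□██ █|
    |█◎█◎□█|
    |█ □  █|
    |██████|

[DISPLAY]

                                                     
                                                     
                                                     
┏━━━━━━━━━━━━━━━━━━━━━━━┓━━━━━┓                      
┃ Sokoban               ┃     ┃                      
┠───────────────────────┨─────┨                      
┃██████                 ┃ d5 5┃                      
┃█ ◎ @█                 ┃ f5 0┃                      
┃█□██ █                 ┃ 96 b┃                      
┃█◎█◎□█                 ┃ b2 1┃                      
┃█ □  █                 ┃ 03 0┃                      
┃██████                 ┃     ┃                      
┃Moves: 0  0/3          ┃     ┃                      
┃                       ┃     ┃                      
┃                       ┃     ┃                      
┃                       ┃━━━━━┛                      
┃                       ┃                            


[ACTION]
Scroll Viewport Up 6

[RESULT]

                                                     
                                                     
                                                     
                                                     
                                                     
                                                     
                                                     
                                                     
┏━━━━━━━━━━━━━━━━━━━━━━━┓━━━━━┓                      
┃ Sokoban               ┃     ┃                      
┠───────────────────────┨─────┨                      
┃██████                 ┃ d5 5┃                      
┃█ ◎ @█                 ┃ f5 0┃                      
┃█□██ █                 ┃ 96 b┃                      
┃█◎█◎□█                 ┃ b2 1┃                      
┃█ □  █                 ┃ 03 0┃                      
┃██████                 ┃     ┃                      


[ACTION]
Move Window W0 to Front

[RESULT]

                                                     
                                                     
                                                     
                                                     
                                                     
                                                     
                                                     
                                                     
┏━━┏━━━━━━━━━━━━━━━━━━━━━━━━━━┓                      
┃ S┃ HexEditor                ┃                      
┠──┠──────────────────────────┨                      
┃██┃00000000  7F 45 4c 46 d5 5┃                      
┃█ ┃00000010  27 27 27 27 f5 0┃                      
┃█□┃00000020  db 05 11 21 96 b┃                      
┃█◎┃00000030  04 04 04 e8 b2 1┃                      
┃█ ┃00000040  96 d5 03 03 03 0┃                      
┃██┃                          ┃                      


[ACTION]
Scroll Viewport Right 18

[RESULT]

                                                     
                                                     
                                                     
                                                     
                                                     
                                                     
                                                     
                                                     
━┏━━━━━━━━━━━━━━━━━━━━━━━━━━┓                        
S┃ HexEditor                ┃                        
─┠──────────────────────────┨                        
█┃00000000  7F 45 4c 46 d5 5┃                        
 ┃00000010  27 27 27 27 f5 0┃                        
□┃00000020  db 05 11 21 96 b┃                        
◎┃00000030  04 04 04 e8 b2 1┃                        
 ┃00000040  96 d5 03 03 03 0┃                        
█┃                          ┃                        


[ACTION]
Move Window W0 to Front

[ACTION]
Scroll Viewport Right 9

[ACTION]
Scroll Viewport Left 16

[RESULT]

                                                     
                                                     
                                                     
                                                     
                                                     
                                                     
                                                     
                                                     
              ┏━━┏━━━━━━━━━━━━━━━━━━━━━━━━━━┓        
              ┃ S┃ HexEditor                ┃        
              ┠──┠──────────────────────────┨        
              ┃██┃00000000  7F 45 4c 46 d5 5┃        
              ┃█ ┃00000010  27 27 27 27 f5 0┃        
              ┃█□┃00000020  db 05 11 21 96 b┃        
              ┃█◎┃00000030  04 04 04 e8 b2 1┃        
              ┃█ ┃00000040  96 d5 03 03 03 0┃        
              ┃██┃                          ┃        
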